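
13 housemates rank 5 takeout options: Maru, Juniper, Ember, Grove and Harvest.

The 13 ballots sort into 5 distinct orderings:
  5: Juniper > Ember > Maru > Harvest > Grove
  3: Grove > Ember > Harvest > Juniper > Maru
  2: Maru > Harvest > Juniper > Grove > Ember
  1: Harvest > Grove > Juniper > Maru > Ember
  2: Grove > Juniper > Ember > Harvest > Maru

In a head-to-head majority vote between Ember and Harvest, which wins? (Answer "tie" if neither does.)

Ballots ranking Ember above Harvest: 5 + 3 + 2 = 10.
Ballots ranking Harvest above Ember: 13 − 10 = 3.
Ember wins the head-to-head 10–3.

Ember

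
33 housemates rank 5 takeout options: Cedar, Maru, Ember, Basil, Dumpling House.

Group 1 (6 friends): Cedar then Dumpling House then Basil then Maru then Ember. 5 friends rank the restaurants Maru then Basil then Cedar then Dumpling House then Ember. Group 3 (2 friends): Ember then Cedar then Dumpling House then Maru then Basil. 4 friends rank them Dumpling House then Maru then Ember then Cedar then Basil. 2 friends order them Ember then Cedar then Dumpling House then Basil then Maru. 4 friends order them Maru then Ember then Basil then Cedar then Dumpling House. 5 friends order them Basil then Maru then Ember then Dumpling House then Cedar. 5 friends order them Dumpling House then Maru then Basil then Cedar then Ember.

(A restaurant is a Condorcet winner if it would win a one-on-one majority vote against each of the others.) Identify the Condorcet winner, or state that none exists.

Pairwise majorities:
Cedar vs Maru: 10 to 23, Maru.
Cedar vs Ember: 16 to 17, Ember.
Cedar vs Basil: Cedar is ranked higher on 6+2+4+2 = 14 ballots, Basil on 19. Basil wins 19–14.
Cedar vs Dumpling House: 6+5+2+2+4 = 19 for Cedar, 14 for Dumpling House — Cedar by 19–14.
Maru vs Ember: Maru preferred on 6+5+4+4+5+5 = 29 ballots; Maru wins 29–4.
Maru vs Basil: Maru preferred on 5+2+4+4+5 = 20 ballots; Maru wins 20–13.
Maru vs Dumpling House: Maru is ranked higher on 5+4+5 = 14 ballots, Dumpling House on 19. Dumpling House wins 19–14.
Ember vs Basil: Ember preferred on 2+4+2+4 = 12 ballots; Basil wins 21–12.
Ember vs Dumpling House: Ember is ranked higher on 2+2+4+5 = 13 ballots, Dumpling House on 20. Dumpling House wins 20–13.
Basil vs Dumpling House: Basil preferred on 5+4+5 = 14 ballots; Dumpling House wins 19–14.
Each restaurant drops at least one matchup (Cedar loses to Maru; Maru loses to Dumpling House; Ember loses to Maru; Basil loses to Maru; Dumpling House loses to Cedar); the cycle Cedar → Dumpling House → Maru → Cedar rules out a Condorcet winner.

none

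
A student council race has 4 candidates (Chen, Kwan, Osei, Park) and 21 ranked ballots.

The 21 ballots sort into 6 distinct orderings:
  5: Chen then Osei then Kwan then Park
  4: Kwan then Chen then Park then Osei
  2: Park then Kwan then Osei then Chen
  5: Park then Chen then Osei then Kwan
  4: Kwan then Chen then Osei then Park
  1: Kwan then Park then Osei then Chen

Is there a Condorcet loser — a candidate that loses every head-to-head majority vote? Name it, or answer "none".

Head-to-head results (21 voters):
Chen–Kwan: Kwan 11–10.
Chen vs Osei: Chen, 18–3.
Chen vs Park: 13 to 8, Chen.
Kwan–Osei: Kwan 11–10.
Kwan vs Park: Kwan preferred on 5+4+4+1 = 14 ballots; Kwan wins 14–7.
Osei vs Park: Osei preferred on 5+4 = 9 ballots; Park wins 12–9.
Only Osei has no wins; Osei is the Condorcet loser.

Osei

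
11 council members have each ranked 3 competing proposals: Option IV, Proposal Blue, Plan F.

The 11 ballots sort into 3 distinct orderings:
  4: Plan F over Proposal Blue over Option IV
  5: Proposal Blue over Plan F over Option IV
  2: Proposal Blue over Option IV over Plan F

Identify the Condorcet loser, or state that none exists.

Option IV

Head-to-head results (11 council members):
Option IV vs Proposal Blue: 0 to 11, Proposal Blue.
Option IV vs Plan F: Plan F wins 9–2.
Proposal Blue–Plan F: Proposal Blue 7–4.
Option IV is beaten in every head-to-head and is the Condorcet loser.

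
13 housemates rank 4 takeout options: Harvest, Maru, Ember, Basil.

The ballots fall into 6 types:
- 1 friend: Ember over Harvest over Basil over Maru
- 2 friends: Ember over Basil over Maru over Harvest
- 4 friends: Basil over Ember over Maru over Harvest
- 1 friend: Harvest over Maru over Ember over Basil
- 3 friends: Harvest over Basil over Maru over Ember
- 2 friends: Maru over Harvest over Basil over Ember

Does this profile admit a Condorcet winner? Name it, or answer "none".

Head-to-head results (13 friends):
Harvest vs Maru: Maru wins 8–5.
Harvest–Ember: Ember 7–6.
Harvest–Basil: Harvest 7–6.
Maru–Ember: Ember 7–6.
Maru vs Basil: Basil, 10–3.
Ember vs Basil: Basil, 9–4.
Every restaurant loses at least once (Harvest loses to Maru; Maru loses to Ember; Ember loses to Basil; Basil loses to Harvest). The majority relation contains the cycle Harvest → Basil → Maru → Harvest, so there is no Condorcet winner.

none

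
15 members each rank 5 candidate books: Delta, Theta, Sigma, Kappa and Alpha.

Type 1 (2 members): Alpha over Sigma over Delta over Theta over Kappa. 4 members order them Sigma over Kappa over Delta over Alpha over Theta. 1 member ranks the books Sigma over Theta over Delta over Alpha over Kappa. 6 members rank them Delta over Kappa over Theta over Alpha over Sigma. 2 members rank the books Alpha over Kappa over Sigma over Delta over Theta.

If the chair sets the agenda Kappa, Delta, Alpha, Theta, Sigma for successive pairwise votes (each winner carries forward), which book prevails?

Sigma

Round 1: Kappa vs Delta — 6–9, Delta advances.
Round 2: Delta vs Alpha — 11–4, Delta advances.
Round 3: Delta vs Theta — 14–1, Delta advances.
Round 4: Delta vs Sigma — 6–9, Sigma advances.
Sigma survives the agenda.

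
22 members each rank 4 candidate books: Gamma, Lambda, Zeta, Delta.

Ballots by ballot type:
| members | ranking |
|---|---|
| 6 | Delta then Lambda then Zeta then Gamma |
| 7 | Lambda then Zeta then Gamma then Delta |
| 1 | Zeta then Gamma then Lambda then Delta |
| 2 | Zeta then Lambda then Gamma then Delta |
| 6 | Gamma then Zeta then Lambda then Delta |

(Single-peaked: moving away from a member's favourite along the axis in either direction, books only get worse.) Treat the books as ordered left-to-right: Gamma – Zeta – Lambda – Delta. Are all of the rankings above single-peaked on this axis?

Axis positions: Gamma=1, Zeta=2, Lambda=3, Delta=4.
Ballot type 1 (peak Delta at position 4): ranking walks positions 4-3-2-1, expanding outward from the peak — single-peaked.
Ballot type 2 (peak Lambda at position 3): ranking walks positions 3-2-1-4, expanding outward from the peak — single-peaked.
Ballot type 3 (peak Zeta at position 2): ranking walks positions 2-1-3-4, expanding outward from the peak — single-peaked.
Ballot type 4 (peak Zeta at position 2): ranking walks positions 2-3-1-4, expanding outward from the peak — single-peaked.
Ballot type 5 (peak Gamma at position 1): ranking walks positions 1-2-3-4, expanding outward from the peak — single-peaked.
Every ranking is single-peaked on this axis.

yes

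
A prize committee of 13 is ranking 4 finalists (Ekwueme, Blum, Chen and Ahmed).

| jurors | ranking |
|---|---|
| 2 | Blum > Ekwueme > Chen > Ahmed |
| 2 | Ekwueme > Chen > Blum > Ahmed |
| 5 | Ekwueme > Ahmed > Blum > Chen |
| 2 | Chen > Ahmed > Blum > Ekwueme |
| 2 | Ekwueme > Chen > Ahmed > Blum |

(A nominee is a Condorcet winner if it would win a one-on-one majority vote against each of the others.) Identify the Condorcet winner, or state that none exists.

Ekwueme

Check each pair by majority over 13 ballots:
Ekwueme vs Blum: Ekwueme, 9–4.
Ekwueme vs Chen: Ekwueme wins 11–2.
Ekwueme–Ahmed: Ekwueme 11–2.
Blum vs Chen: Blum wins 7–6.
Blum vs Ahmed: Ahmed, 9–4.
Chen vs Ahmed: Chen wins 8–5.
Ekwueme defeats every rival head-to-head and is the Condorcet winner.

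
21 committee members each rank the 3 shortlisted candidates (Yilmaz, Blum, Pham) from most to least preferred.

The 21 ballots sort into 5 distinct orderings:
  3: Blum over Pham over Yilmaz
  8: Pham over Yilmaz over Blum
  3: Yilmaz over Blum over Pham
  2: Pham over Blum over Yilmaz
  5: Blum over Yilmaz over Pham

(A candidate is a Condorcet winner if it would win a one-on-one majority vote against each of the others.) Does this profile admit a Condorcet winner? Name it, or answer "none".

Check each pair by majority over 21 ballots:
Yilmaz vs Blum: Yilmaz wins 11–10.
Yilmaz vs Pham: Pham wins 13–8.
Blum vs Pham: Blum, 11–10.
Every candidate loses at least once (Yilmaz loses to Pham; Blum loses to Yilmaz; Pham loses to Blum). The majority relation contains the cycle Yilmaz > Blum > Pham > Yilmaz, so there is no Condorcet winner.

none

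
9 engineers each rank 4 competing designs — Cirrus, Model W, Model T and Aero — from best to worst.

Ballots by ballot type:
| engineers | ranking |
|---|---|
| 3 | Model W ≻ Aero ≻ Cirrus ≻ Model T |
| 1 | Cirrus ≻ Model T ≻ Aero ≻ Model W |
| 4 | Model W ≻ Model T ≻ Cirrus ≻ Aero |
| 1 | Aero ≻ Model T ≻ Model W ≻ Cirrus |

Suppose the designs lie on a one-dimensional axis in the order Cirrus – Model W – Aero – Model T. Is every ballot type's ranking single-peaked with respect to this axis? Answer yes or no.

Axis positions: Cirrus=1, Model W=2, Aero=3, Model T=4.
Ballot type 1 (peak Model W at position 2): ranking walks positions 2-3-1-4, expanding outward from the peak — single-peaked.
Ballot type 2: ranking walks positions 1-4-3-2; Model T is ranked above Model W even though Model W lies between Model T and the peak Cirrus on the axis — preferences dip and rise again. Not single-peaked.
Ballot type 3: ranking walks positions 2-4-1-3; Model T is ranked above Aero even though Aero lies between Model T and the peak Model W on the axis — preferences dip and rise again. Not single-peaked.
Ballot type 4 (peak Aero at position 3): ranking walks positions 3-4-2-1, expanding outward from the peak — single-peaked.
Ballot type 2 violates single-peakedness, so the profile is not single-peaked on this axis.

no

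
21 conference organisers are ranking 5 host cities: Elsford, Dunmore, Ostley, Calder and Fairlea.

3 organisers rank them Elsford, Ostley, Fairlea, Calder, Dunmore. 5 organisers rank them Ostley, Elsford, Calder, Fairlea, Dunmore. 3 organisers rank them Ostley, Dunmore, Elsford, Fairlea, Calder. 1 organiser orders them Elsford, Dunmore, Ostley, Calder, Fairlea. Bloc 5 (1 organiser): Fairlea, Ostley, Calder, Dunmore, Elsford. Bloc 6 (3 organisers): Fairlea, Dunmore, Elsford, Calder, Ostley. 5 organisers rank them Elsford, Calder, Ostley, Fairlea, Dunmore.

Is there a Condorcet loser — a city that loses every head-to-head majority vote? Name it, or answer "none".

Pairwise majorities:
Elsford–Dunmore: Elsford 14–7.
Elsford vs Ostley: 3+1+3+5 = 12 for Elsford, 9 for Ostley — Elsford by 12–9.
Elsford–Calder: Elsford 20–1.
Elsford vs Fairlea: Elsford is ranked higher on 3+5+3+1+5 = 17 ballots, Fairlea on 4. Elsford wins 17–4.
Dunmore vs Ostley: Dunmore is ranked higher on 1+3 = 4 ballots, Ostley on 17. Ostley wins 17–4.
Dunmore vs Calder: Dunmore preferred on 3+1+3 = 7 ballots; Calder wins 14–7.
Dunmore vs Fairlea: Dunmore preferred on 3+1 = 4 ballots; Fairlea wins 17–4.
Ostley vs Calder: 3+5+3+1+1 = 13 for Ostley, 8 for Calder — Ostley by 13–8.
Ostley vs Fairlea: Ostley preferred on 3+5+3+1+5 = 17 ballots; Ostley wins 17–4.
Calder vs Fairlea: 5+1+5 = 11 for Calder, 10 for Fairlea — Calder by 11–10.
Dunmore is beaten in every head-to-head and is the Condorcet loser.

Dunmore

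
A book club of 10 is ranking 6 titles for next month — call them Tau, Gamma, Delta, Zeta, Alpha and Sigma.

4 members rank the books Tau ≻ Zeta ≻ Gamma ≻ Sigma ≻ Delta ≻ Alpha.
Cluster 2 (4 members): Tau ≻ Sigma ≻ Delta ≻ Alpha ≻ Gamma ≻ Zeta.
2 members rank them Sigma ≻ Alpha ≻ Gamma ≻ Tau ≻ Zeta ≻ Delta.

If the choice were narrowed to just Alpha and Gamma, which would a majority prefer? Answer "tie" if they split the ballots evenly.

Alpha

Ballots ranking Alpha above Gamma: 4 + 2 = 6.
Ballots ranking Gamma above Alpha: 10 − 6 = 4.
Alpha wins the head-to-head 6–4.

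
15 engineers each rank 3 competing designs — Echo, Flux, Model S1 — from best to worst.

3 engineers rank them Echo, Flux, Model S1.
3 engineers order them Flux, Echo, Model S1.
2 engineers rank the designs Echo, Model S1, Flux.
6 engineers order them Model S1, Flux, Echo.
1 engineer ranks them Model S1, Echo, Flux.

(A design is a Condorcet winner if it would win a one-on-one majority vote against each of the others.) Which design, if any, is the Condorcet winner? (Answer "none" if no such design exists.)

Pairwise majorities:
Echo vs Flux: 6 to 9, Flux.
Echo vs Model S1: Echo is ranked higher on 3+3+2 = 8 ballots, Model S1 on 7. Echo wins 8–7.
Flux vs Model S1: Flux is ranked higher on 3+3 = 6 ballots, Model S1 on 9. Model S1 wins 9–6.
Every design loses at least once (Echo loses to Flux; Flux loses to Model S1; Model S1 loses to Echo). The majority relation contains the cycle Echo > Model S1 > Flux > Echo, so there is no Condorcet winner.

none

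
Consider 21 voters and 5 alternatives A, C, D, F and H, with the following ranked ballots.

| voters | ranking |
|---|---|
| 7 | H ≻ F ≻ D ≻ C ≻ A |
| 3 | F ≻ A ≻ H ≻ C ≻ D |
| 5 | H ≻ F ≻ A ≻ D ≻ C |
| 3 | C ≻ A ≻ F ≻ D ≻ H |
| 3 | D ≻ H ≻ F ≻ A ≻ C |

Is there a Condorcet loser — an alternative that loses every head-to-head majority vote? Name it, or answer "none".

Pairwise majorities:
A vs C: A, 11–10.
A vs D: A preferred on 3+5+3 = 11 ballots; A wins 11–10.
A vs F: 3 for A, 18 for F — F by 18–3.
A vs H: A is ranked higher on 3+3 = 6 ballots, H on 15. H wins 15–6.
C vs D: D wins 15–6.
C vs F: 3 for C, 18 for F — F by 18–3.
C–H: H 18–3.
D vs F: F, 18–3.
D vs H: D preferred on 3+3 = 6 ballots; H wins 15–6.
F vs H: H wins 15–6.
C loses to every other alternative — it is the Condorcet loser.

C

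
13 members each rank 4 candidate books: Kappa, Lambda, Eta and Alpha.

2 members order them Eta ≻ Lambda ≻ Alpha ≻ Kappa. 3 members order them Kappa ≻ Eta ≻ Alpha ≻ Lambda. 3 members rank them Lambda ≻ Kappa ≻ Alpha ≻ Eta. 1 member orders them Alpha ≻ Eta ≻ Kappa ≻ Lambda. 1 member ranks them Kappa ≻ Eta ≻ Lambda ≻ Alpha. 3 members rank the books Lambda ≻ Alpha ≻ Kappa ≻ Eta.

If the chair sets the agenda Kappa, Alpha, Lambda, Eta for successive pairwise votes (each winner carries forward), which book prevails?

Eta

Round 1: Kappa vs Alpha — 7–6, Kappa advances.
Round 2: Kappa vs Lambda — 5–8, Lambda advances.
Round 3: Lambda vs Eta — 6–7, Eta advances.
The agenda winner is Eta.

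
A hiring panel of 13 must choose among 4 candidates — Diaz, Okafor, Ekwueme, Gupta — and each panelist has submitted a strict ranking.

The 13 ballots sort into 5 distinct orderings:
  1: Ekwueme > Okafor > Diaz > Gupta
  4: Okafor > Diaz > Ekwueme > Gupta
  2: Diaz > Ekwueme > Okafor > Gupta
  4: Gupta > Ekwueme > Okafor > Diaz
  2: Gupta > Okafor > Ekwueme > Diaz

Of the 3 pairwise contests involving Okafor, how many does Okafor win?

2

Okafor against each rival (13 committee members):
Okafor vs Diaz: Okafor is ranked higher on 1+4+4+2 = 11 ballots, Diaz on 2. Okafor wins 11–2.
Okafor vs Ekwueme: Ekwueme wins 7–6.
Okafor–Gupta: Okafor 7–6.
Okafor beats Diaz, Gupta; loses to Ekwueme — 2 pairwise wins.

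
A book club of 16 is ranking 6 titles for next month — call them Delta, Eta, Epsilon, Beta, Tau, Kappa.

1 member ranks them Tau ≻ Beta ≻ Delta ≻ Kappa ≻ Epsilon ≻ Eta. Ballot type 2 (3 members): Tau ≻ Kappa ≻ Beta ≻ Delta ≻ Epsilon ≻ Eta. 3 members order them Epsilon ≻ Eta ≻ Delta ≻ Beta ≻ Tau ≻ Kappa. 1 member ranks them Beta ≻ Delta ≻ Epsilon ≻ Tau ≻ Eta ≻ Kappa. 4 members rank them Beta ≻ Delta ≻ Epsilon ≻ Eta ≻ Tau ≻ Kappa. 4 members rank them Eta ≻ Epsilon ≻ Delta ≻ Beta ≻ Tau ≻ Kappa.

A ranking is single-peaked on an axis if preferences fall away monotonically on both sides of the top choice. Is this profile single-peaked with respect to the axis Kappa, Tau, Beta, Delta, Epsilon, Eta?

Axis positions: Kappa=1, Tau=2, Beta=3, Delta=4, Epsilon=5, Eta=6.
Ballot type 1 (peak Tau at position 2): ranking walks positions 2-3-4-1-5-6, expanding outward from the peak — single-peaked.
Ballot type 2 (peak Tau at position 2): ranking walks positions 2-1-3-4-5-6, expanding outward from the peak — single-peaked.
Ballot type 3 (peak Epsilon at position 5): ranking walks positions 5-6-4-3-2-1, expanding outward from the peak — single-peaked.
Ballot type 4 (peak Beta at position 3): ranking walks positions 3-4-5-2-6-1, expanding outward from the peak — single-peaked.
Ballot type 5 (peak Beta at position 3): ranking walks positions 3-4-5-6-2-1, expanding outward from the peak — single-peaked.
Ballot type 6 (peak Eta at position 6): ranking walks positions 6-5-4-3-2-1, expanding outward from the peak — single-peaked.
Every ranking is single-peaked on this axis.

yes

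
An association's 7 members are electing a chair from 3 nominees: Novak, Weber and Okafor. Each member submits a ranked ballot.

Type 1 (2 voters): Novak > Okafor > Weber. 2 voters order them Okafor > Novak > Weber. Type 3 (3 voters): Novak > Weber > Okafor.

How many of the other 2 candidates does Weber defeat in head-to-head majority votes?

0

Weber against each rival (7 voters):
Weber–Novak: Novak 7–0.
Weber vs Okafor: Weber is ranked higher on 3 ballots, Okafor on 4. Okafor wins 4–3.
Weber beats no one; loses to Novak, Okafor — 0 pairwise wins.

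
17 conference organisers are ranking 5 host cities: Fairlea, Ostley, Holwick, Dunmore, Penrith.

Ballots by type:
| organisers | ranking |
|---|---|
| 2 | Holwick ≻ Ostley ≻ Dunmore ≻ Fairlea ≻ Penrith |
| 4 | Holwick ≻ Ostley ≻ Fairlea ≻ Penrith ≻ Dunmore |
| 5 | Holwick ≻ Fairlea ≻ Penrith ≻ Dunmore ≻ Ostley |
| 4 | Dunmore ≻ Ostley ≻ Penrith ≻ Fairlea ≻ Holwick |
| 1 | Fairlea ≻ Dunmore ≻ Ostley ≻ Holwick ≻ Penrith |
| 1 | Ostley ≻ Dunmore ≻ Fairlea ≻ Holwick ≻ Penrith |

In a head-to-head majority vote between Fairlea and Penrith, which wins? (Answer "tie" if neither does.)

Fairlea

Ballots ranking Fairlea above Penrith: 2 + 4 + 5 + 1 + 1 = 13.
Ballots ranking Penrith above Fairlea: 17 − 13 = 4.
Fairlea wins the head-to-head 13–4.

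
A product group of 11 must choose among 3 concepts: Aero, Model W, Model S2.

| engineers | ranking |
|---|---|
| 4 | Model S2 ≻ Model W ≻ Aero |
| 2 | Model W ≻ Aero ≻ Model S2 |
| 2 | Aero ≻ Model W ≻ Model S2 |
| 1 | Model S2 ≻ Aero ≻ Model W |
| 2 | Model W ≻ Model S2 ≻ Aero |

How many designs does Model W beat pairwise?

2

Model W against each rival (11 engineers):
Model W vs Aero: 4+2+2 = 8 for Model W, 3 for Aero — Model W by 8–3.
Model W vs Model S2: 2+2+2 = 6 for Model W, 5 for Model S2 — Model W by 6–5.
Model W beats Aero, Model S2 — 2 pairwise wins.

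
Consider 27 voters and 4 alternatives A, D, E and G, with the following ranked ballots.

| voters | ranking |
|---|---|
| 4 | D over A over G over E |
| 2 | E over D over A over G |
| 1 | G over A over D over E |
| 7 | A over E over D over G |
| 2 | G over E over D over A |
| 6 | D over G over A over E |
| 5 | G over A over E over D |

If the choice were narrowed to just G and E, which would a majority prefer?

G

Ballots ranking G above E: 4 + 1 + 2 + 6 + 5 = 18.
Ballots ranking E above G: 27 − 18 = 9.
G wins the head-to-head 18–9.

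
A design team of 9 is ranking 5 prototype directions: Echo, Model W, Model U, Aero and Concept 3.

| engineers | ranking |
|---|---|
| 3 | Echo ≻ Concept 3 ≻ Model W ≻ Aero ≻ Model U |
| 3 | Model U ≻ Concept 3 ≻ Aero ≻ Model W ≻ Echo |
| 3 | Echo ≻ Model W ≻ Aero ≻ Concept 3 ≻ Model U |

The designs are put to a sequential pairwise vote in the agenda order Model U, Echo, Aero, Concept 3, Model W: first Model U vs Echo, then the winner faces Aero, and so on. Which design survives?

Echo

Round 1: Model U vs Echo — 3–6, Echo advances.
Round 2: Echo vs Aero — 6–3, Echo advances.
Round 3: Echo vs Concept 3 — 6–3, Echo advances.
Round 4: Echo vs Model W — 6–3, Echo advances.
Echo survives the agenda.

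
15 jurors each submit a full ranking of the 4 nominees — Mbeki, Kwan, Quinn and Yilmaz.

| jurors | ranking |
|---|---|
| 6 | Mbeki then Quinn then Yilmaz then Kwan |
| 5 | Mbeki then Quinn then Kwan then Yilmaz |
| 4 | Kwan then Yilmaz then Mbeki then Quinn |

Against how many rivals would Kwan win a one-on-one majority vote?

Kwan against each rival (15 jurors):
Kwan vs Mbeki: Mbeki, 11–4.
Kwan vs Quinn: Kwan preferred on 4 ballots; Quinn wins 11–4.
Kwan vs Yilmaz: 5+4 = 9 for Kwan, 6 for Yilmaz — Kwan by 9–6.
Kwan beats Yilmaz; loses to Mbeki, Quinn — 1 pairwise win.

1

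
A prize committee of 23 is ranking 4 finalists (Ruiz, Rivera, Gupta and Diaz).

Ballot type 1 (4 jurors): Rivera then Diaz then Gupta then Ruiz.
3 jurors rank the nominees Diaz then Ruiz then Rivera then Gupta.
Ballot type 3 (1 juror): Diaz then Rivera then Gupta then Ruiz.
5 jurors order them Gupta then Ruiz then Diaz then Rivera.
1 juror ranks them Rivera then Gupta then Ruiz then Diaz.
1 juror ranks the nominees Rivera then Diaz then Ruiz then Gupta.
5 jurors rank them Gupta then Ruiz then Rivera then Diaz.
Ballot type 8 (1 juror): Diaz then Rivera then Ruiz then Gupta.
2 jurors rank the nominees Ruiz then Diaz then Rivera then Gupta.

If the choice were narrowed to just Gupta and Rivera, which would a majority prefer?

Ballots ranking Gupta above Rivera: 5 + 5 = 10.
Ballots ranking Rivera above Gupta: 23 − 10 = 13.
Rivera wins the head-to-head 13–10.

Rivera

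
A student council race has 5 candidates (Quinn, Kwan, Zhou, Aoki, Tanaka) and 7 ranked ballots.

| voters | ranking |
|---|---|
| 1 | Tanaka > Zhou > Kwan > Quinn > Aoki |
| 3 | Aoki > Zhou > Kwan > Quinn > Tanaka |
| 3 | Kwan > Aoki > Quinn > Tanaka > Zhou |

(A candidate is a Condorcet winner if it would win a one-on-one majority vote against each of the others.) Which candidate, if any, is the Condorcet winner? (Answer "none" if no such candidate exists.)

Pairwise majorities:
Quinn vs Kwan: Kwan, 7–0.
Quinn vs Zhou: Zhou wins 4–3.
Quinn–Aoki: Aoki 6–1.
Quinn vs Tanaka: Quinn, 6–1.
Kwan vs Zhou: Zhou wins 4–3.
Kwan–Aoki: Kwan 4–3.
Kwan vs Tanaka: Kwan, 6–1.
Zhou–Aoki: Aoki 6–1.
Zhou vs Tanaka: Zhou preferred on 3 ballots; Tanaka wins 4–3.
Aoki vs Tanaka: Aoki is ranked higher on 3+3 = 6 ballots, Tanaka on 1. Aoki wins 6–1.
Every candidate loses at least once (Quinn loses to Kwan; Kwan loses to Zhou; Zhou loses to Aoki; Aoki loses to Kwan; Tanaka loses to Quinn). The majority relation contains the cycle Quinn → Tanaka → Zhou → Quinn, so there is no Condorcet winner.

none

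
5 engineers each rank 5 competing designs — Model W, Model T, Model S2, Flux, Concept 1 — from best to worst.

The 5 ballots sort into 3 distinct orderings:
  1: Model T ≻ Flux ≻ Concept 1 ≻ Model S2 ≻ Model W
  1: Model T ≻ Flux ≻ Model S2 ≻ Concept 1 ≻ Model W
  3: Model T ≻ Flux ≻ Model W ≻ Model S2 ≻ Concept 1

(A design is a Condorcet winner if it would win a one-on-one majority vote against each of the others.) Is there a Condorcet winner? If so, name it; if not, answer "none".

Model T

Pairwise majorities:
Model W vs Model T: Model T, 5–0.
Model W vs Model S2: Model W wins 3–2.
Model W–Flux: Flux 5–0.
Model W vs Concept 1: 3 for Model W, 2 for Concept 1 — Model W by 3–2.
Model T vs Model S2: Model T preferred on 1+1+3 = 5 ballots; Model T wins 5–0.
Model T vs Flux: 5 to 0, Model T.
Model T vs Concept 1: 5 to 0, Model T.
Model S2–Flux: Flux 5–0.
Model S2–Concept 1: Model S2 4–1.
Flux vs Concept 1: 5 to 0, Flux.
Model T defeats every rival head-to-head and is the Condorcet winner.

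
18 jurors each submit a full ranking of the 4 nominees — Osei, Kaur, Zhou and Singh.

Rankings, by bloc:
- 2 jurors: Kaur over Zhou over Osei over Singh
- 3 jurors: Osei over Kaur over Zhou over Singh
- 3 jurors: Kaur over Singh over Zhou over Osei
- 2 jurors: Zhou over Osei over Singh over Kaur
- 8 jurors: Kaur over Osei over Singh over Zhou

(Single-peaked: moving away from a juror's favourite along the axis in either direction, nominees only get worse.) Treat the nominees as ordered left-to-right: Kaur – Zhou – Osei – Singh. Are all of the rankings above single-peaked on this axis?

no

Axis positions: Kaur=1, Zhou=2, Osei=3, Singh=4.
Bloc 1 (peak Kaur at position 1): ranking walks positions 1-2-3-4, expanding outward from the peak — single-peaked.
Bloc 2: ranking walks positions 3-1-2-4; Kaur is ranked above Zhou even though Zhou lies between Kaur and the peak Osei on the axis — preferences dip and rise again. Not single-peaked.
Bloc 3: ranking walks positions 1-4-2-3; Singh is ranked above Zhou even though Zhou lies between Singh and the peak Kaur on the axis — preferences dip and rise again. Not single-peaked.
Bloc 4 (peak Zhou at position 2): ranking walks positions 2-3-4-1, expanding outward from the peak — single-peaked.
Bloc 5: ranking walks positions 1-3-4-2; Osei is ranked above Zhou even though Zhou lies between Osei and the peak Kaur on the axis — preferences dip and rise again. Not single-peaked.
Bloc 2 violates single-peakedness, so the profile is not single-peaked on this axis.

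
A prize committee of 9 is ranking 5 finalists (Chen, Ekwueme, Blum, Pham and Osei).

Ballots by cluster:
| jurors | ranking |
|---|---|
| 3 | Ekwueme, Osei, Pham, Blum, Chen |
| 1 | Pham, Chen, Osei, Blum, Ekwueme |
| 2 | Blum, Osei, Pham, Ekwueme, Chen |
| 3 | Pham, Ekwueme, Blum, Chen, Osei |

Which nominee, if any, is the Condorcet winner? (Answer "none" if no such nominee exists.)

Head-to-head results (9 jurors):
Chen vs Ekwueme: 1 for Chen, 8 for Ekwueme — Ekwueme by 8–1.
Chen vs Blum: Chen is ranked higher on 1 ballot, Blum on 8. Blum wins 8–1.
Chen vs Pham: 0 for Chen, 9 for Pham — Pham by 9–0.
Chen vs Osei: 1+3 = 4 for Chen, 5 for Osei — Osei by 5–4.
Ekwueme vs Blum: 3+3 = 6 for Ekwueme, 3 for Blum — Ekwueme by 6–3.
Ekwueme vs Pham: Ekwueme is ranked higher on 3 ballots, Pham on 6. Pham wins 6–3.
Ekwueme vs Osei: 6 to 3, Ekwueme.
Blum vs Pham: 2 to 7, Pham.
Blum vs Osei: Blum is ranked higher on 2+3 = 5 ballots, Osei on 4. Blum wins 5–4.
Pham vs Osei: 4 to 5, Osei.
No nominee is unbeaten: Chen loses to Ekwueme; Ekwueme loses to Pham; Blum loses to Ekwueme; Pham loses to Osei; Osei loses to Ekwueme. In particular Ekwueme → Osei → Pham → Ekwueme is a majority cycle — no Condorcet winner exists.

none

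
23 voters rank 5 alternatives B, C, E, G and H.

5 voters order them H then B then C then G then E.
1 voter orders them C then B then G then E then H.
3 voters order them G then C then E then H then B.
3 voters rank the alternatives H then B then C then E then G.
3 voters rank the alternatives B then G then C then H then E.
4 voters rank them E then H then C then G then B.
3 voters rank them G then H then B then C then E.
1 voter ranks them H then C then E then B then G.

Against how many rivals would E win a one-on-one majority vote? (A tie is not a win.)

0

E against each rival (23 voters):
E vs B: E is ranked higher on 3+4+1 = 8 ballots, B on 15. B wins 15–8.
E vs C: C, 19–4.
E vs G: G, 15–8.
E–H: H 15–8.
E beats no one; loses to B, C, G, H — 0 pairwise wins.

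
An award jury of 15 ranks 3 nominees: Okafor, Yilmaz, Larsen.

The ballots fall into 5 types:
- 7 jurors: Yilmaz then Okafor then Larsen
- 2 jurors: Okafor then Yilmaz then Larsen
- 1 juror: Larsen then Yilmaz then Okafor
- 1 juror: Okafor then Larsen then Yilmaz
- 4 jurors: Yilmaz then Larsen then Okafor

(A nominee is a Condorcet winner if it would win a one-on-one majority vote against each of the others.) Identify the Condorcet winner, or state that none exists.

Yilmaz

Pairwise majorities:
Okafor–Yilmaz: Yilmaz 12–3.
Okafor vs Larsen: Okafor is ranked higher on 7+2+1 = 10 ballots, Larsen on 5. Okafor wins 10–5.
Yilmaz vs Larsen: 7+2+4 = 13 for Yilmaz, 2 for Larsen — Yilmaz by 13–2.
Yilmaz wins every pairwise contest, so Yilmaz is the Condorcet winner.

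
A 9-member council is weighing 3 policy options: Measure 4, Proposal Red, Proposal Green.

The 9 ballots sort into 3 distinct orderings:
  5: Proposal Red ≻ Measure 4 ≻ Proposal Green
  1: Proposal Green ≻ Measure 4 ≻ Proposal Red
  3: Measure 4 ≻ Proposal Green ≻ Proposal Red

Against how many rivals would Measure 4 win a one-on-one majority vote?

1

Measure 4 against each rival (9 council members):
Measure 4 vs Proposal Red: 1+3 = 4 for Measure 4, 5 for Proposal Red — Proposal Red by 5–4.
Measure 4 vs Proposal Green: 8 to 1, Measure 4.
Measure 4 beats Proposal Green; loses to Proposal Red — 1 pairwise win.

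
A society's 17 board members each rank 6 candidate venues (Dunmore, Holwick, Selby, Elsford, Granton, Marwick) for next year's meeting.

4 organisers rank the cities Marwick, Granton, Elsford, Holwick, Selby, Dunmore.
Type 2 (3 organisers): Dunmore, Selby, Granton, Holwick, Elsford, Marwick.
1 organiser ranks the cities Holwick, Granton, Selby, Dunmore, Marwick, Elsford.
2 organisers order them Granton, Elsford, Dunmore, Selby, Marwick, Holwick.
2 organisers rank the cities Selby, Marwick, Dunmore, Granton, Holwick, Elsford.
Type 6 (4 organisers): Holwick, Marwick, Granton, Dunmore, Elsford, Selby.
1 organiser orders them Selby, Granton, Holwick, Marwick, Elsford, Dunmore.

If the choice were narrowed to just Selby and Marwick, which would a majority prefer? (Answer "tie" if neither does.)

Selby

Ballots ranking Selby above Marwick: 3 + 1 + 2 + 2 + 1 = 9.
Ballots ranking Marwick above Selby: 17 − 9 = 8.
Selby wins the head-to-head 9–8.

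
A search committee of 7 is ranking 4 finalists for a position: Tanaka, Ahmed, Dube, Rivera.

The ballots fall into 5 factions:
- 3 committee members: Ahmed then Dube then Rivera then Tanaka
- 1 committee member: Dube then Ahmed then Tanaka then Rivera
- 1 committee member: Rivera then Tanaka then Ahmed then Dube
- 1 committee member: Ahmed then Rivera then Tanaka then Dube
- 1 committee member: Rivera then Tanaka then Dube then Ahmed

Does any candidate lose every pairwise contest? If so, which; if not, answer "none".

Tanaka

Pairwise majorities:
Tanaka vs Ahmed: Ahmed wins 5–2.
Tanaka–Dube: Dube 4–3.
Tanaka vs Rivera: Rivera, 6–1.
Ahmed vs Dube: Ahmed preferred on 3+1+1 = 5 ballots; Ahmed wins 5–2.
Ahmed vs Rivera: Ahmed wins 5–2.
Dube vs Rivera: Dube, 4–3.
Tanaka loses to every other candidate — it is the Condorcet loser.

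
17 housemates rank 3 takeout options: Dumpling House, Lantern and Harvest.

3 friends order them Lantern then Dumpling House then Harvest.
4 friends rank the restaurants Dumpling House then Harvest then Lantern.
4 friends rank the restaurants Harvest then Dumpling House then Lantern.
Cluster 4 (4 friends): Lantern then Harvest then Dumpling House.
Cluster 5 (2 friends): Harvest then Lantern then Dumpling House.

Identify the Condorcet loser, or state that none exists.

Dumpling House

Pairwise majorities:
Dumpling House vs Lantern: Lantern wins 9–8.
Dumpling House vs Harvest: Harvest wins 10–7.
Lantern vs Harvest: Harvest, 10–7.
Dumpling House is beaten in every head-to-head and is the Condorcet loser.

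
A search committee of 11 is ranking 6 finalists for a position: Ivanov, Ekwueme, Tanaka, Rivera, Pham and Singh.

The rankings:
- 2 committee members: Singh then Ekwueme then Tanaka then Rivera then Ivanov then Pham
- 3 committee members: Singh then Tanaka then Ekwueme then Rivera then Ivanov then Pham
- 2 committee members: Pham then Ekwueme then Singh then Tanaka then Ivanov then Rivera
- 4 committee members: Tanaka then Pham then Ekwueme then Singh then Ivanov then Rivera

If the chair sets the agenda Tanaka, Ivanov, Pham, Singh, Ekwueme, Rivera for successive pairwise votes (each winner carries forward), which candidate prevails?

Round 1: Tanaka vs Ivanov — 11–0, Tanaka advances.
Round 2: Tanaka vs Pham — 9–2, Tanaka advances.
Round 3: Tanaka vs Singh — 4–7, Singh advances.
Round 4: Singh vs Ekwueme — 5–6, Ekwueme advances.
Round 5: Ekwueme vs Rivera — 11–0, Ekwueme advances.
The agenda winner is Ekwueme.

Ekwueme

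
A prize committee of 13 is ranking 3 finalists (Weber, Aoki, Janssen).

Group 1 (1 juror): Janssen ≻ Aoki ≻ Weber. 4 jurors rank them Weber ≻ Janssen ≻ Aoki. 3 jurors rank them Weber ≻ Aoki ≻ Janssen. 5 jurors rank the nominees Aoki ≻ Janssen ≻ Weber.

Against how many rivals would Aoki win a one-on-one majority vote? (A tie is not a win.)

Aoki against each rival (13 jurors):
Aoki–Weber: Weber 7–6.
Aoki vs Janssen: Aoki is ranked higher on 3+5 = 8 ballots, Janssen on 5. Aoki wins 8–5.
Aoki beats Janssen; loses to Weber — 1 pairwise win.

1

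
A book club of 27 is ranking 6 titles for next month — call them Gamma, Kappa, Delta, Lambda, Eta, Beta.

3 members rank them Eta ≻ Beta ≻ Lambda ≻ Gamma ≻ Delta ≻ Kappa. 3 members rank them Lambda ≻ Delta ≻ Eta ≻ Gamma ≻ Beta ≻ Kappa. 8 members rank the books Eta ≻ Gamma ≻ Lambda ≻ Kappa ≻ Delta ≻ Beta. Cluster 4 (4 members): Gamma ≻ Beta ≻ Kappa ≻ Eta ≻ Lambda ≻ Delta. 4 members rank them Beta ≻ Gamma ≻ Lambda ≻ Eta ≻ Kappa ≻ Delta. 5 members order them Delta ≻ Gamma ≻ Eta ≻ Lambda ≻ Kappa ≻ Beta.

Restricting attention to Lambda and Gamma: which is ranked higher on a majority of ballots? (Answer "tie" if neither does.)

Ballots ranking Lambda above Gamma: 3 + 3 = 6.
Ballots ranking Gamma above Lambda: 27 − 6 = 21.
Gamma wins the head-to-head 21–6.

Gamma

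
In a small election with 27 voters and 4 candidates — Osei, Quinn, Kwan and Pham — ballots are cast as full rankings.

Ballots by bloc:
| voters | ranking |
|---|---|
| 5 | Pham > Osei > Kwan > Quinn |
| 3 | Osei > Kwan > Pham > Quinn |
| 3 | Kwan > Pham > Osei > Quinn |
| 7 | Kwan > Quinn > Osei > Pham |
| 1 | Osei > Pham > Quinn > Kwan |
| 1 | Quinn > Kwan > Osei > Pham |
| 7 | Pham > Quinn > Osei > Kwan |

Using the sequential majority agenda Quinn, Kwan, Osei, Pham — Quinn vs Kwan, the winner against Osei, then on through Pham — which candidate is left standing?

Pham

Round 1: Quinn vs Kwan — 9–18, Kwan advances.
Round 2: Kwan vs Osei — 11–16, Osei advances.
Round 3: Osei vs Pham — 12–15, Pham advances.
Pham survives the agenda.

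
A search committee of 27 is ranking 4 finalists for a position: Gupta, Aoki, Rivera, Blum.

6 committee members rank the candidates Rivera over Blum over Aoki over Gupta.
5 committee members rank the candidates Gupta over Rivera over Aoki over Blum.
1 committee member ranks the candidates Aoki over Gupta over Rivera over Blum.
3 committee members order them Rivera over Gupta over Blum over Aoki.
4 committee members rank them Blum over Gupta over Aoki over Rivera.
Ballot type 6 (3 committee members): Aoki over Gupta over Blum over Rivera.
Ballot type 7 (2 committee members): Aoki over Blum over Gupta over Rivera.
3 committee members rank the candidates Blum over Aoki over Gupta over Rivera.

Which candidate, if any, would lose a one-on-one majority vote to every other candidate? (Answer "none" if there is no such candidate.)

none

Pairwise majorities:
Gupta vs Aoki: 5+3+4 = 12 for Gupta, 15 for Aoki — Aoki by 15–12.
Gupta vs Rivera: Gupta wins 18–9.
Gupta vs Blum: Blum wins 15–12.
Aoki vs Rivera: Aoki preferred on 1+4+3+2+3 = 13 ballots; Rivera wins 14–13.
Aoki vs Blum: Aoki is ranked higher on 5+1+3+2 = 11 ballots, Blum on 16. Blum wins 16–11.
Rivera vs Blum: 15 to 12, Rivera.
Every candidate wins at least one matchup (Gupta beats Rivera; Aoki beats Gupta; Rivera beats Aoki; Blum beats Gupta), so there is no Condorcet loser.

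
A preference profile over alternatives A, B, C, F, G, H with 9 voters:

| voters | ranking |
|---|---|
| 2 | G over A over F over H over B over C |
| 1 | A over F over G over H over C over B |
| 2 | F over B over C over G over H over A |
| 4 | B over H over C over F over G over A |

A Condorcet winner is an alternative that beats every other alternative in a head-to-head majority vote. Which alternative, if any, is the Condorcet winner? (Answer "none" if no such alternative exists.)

Pairwise majorities:
A vs B: B, 6–3.
A vs C: C, 6–3.
A vs F: F, 6–3.
A–G: G 8–1.
A vs H: H wins 6–3.
B vs C: B, 8–1.
B vs F: F, 5–4.
B vs G: B wins 6–3.
B vs H: B, 6–3.
C vs F: F, 5–4.
C vs G: C, 6–3.
C vs H: H wins 7–2.
F–G: F 7–2.
F–H: F 5–4.
G vs H: G wins 5–4.
Only F has no losses; F is the Condorcet winner.

F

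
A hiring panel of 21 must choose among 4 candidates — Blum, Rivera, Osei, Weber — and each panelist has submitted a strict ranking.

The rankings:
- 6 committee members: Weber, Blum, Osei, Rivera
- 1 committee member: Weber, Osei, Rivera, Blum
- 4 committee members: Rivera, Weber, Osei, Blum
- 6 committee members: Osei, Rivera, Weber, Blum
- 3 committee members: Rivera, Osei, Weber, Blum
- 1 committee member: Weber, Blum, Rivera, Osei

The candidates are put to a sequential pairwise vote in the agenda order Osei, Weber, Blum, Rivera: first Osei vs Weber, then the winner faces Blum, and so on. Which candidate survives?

Rivera

Round 1: Osei vs Weber — 9–12, Weber advances.
Round 2: Weber vs Blum — 21–0, Weber advances.
Round 3: Weber vs Rivera — 8–13, Rivera advances.
Rivera survives the agenda.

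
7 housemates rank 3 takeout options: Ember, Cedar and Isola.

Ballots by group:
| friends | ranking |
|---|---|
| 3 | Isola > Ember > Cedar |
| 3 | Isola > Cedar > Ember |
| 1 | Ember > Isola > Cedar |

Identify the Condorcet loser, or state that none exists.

Cedar

Head-to-head results (7 friends):
Ember vs Cedar: Ember, 4–3.
Ember vs Isola: 1 for Ember, 6 for Isola — Isola by 6–1.
Cedar vs Isola: Isola, 7–0.
Cedar is beaten in every head-to-head and is the Condorcet loser.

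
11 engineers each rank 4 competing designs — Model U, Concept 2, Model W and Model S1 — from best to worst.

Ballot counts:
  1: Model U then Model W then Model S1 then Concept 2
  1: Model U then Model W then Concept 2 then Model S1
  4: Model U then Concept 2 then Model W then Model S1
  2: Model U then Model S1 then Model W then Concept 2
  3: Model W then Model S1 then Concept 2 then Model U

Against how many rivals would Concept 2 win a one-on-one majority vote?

Concept 2 against each rival (11 engineers):
Concept 2 vs Model U: Concept 2 preferred on 3 ballots; Model U wins 8–3.
Concept 2 vs Model W: Model W, 7–4.
Concept 2 vs Model S1: Model S1, 6–5.
Concept 2 beats no one; loses to Model U, Model W, Model S1 — 0 pairwise wins.

0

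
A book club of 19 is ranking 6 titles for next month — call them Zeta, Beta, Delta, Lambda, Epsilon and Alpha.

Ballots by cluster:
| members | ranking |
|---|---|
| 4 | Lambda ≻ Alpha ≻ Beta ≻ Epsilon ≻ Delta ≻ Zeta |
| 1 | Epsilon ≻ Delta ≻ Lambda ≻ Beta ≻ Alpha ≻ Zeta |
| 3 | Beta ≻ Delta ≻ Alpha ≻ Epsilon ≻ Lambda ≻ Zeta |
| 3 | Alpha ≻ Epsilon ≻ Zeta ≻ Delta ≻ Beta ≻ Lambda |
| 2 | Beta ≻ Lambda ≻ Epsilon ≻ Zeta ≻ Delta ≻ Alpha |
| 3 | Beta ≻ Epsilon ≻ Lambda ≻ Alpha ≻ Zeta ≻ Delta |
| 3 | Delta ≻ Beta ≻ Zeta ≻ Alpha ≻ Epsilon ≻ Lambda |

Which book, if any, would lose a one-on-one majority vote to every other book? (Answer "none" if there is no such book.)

Head-to-head results (19 members):
Zeta vs Beta: Zeta is ranked higher on 3 ballots, Beta on 16. Beta wins 16–3.
Zeta vs Delta: 3+2+3 = 8 for Zeta, 11 for Delta — Delta by 11–8.
Zeta vs Lambda: Zeta preferred on 3+3 = 6 ballots; Lambda wins 13–6.
Zeta vs Epsilon: Epsilon wins 16–3.
Zeta vs Alpha: Alpha, 14–5.
Beta vs Delta: 12 to 7, Beta.
Beta vs Lambda: Beta wins 14–5.
Beta vs Epsilon: Beta is ranked higher on 4+3+2+3+3 = 15 ballots, Epsilon on 4. Beta wins 15–4.
Beta vs Alpha: Beta wins 12–7.
Delta vs Lambda: Delta preferred on 1+3+3+3 = 10 ballots; Delta wins 10–9.
Delta vs Epsilon: 3+3 = 6 for Delta, 13 for Epsilon — Epsilon by 13–6.
Delta vs Alpha: 1+3+2+3 = 9 for Delta, 10 for Alpha — Alpha by 10–9.
Lambda vs Epsilon: Lambda preferred on 4+2 = 6 ballots; Epsilon wins 13–6.
Lambda–Alpha: Lambda 10–9.
Epsilon vs Alpha: 6 to 13, Alpha.
Zeta loses to every other book — it is the Condorcet loser.

Zeta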